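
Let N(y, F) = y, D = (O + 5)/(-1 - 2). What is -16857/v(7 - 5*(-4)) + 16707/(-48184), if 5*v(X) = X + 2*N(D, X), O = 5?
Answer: -12184584447/2939224 ≈ -4145.5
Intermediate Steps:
D = -10/3 (D = (5 + 5)/(-1 - 2) = 10/(-3) = 10*(-⅓) = -10/3 ≈ -3.3333)
v(X) = -4/3 + X/5 (v(X) = (X + 2*(-10/3))/5 = (X - 20/3)/5 = (-20/3 + X)/5 = -4/3 + X/5)
-16857/v(7 - 5*(-4)) + 16707/(-48184) = -16857/(-4/3 + (7 - 5*(-4))/5) + 16707/(-48184) = -16857/(-4/3 + (7 + 20)/5) + 16707*(-1/48184) = -16857/(-4/3 + (⅕)*27) - 16707/48184 = -16857/(-4/3 + 27/5) - 16707/48184 = -16857/61/15 - 16707/48184 = -16857*15/61 - 16707/48184 = -252855/61 - 16707/48184 = -12184584447/2939224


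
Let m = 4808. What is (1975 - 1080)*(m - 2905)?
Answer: 1703185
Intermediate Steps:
(1975 - 1080)*(m - 2905) = (1975 - 1080)*(4808 - 2905) = 895*1903 = 1703185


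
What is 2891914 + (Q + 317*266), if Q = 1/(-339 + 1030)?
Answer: 2056579077/691 ≈ 2.9762e+6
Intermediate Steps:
Q = 1/691 ≈ 0.0014472
2891914 + (Q + 317*266) = 2891914 + (1/691 + 317*266) = 2891914 + (1/691 + 84322) = 2891914 + 58266503/691 = 2056579077/691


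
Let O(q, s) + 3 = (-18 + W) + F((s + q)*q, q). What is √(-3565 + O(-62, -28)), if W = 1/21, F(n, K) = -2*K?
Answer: I*√1526721/21 ≈ 58.838*I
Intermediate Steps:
W = 1/21 ≈ 0.047619
O(q, s) = -440/21 - 2*q (O(q, s) = -3 + ((-18 + 1/21) - 2*q) = -3 + (-377/21 - 2*q) = -440/21 - 2*q)
√(-3565 + O(-62, -28)) = √(-3565 + (-440/21 - 2*(-62))) = √(-3565 + (-440/21 + 124)) = √(-3565 + 2164/21) = √(-72701/21) = I*√1526721/21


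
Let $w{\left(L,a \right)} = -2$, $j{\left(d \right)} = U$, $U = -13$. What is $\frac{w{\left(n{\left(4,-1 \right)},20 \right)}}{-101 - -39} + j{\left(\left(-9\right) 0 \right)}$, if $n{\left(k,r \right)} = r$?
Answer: $- \frac{402}{31} \approx -12.968$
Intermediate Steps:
$j{\left(d \right)} = -13$
$\frac{w{\left(n{\left(4,-1 \right)},20 \right)}}{-101 - -39} + j{\left(\left(-9\right) 0 \right)} = \frac{1}{-101 - -39} \left(-2\right) - 13 = \frac{1}{-101 + 39} \left(-2\right) - 13 = \frac{1}{-62} \left(-2\right) - 13 = \left(- \frac{1}{62}\right) \left(-2\right) - 13 = \frac{1}{31} - 13 = - \frac{402}{31}$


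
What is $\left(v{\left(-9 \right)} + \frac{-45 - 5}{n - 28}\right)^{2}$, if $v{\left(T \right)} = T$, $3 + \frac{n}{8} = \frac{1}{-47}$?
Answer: $\frac{97199881}{1503076} \approx 64.667$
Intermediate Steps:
$n = - \frac{1136}{47}$ ($n = -24 + \frac{8}{-47} = -24 + 8 \left(- \frac{1}{47}\right) = -24 - \frac{8}{47} = - \frac{1136}{47} \approx -24.17$)
$\left(v{\left(-9 \right)} + \frac{-45 - 5}{n - 28}\right)^{2} = \left(-9 + \frac{-45 - 5}{- \frac{1136}{47} - 28}\right)^{2} = \left(-9 - \frac{50}{- \frac{2452}{47}}\right)^{2} = \left(-9 - - \frac{1175}{1226}\right)^{2} = \left(-9 + \frac{1175}{1226}\right)^{2} = \left(- \frac{9859}{1226}\right)^{2} = \frac{97199881}{1503076}$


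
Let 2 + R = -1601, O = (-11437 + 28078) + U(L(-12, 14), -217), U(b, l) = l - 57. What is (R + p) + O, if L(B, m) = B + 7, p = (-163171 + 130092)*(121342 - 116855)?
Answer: -148410709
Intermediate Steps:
p = -148425473 (p = -33079*4487 = -148425473)
L(B, m) = 7 + B
U(b, l) = -57 + l
O = 16367 (O = (-11437 + 28078) + (-57 - 217) = 16641 - 274 = 16367)
R = -1603 (R = -2 - 1601 = -1603)
(R + p) + O = (-1603 - 148425473) + 16367 = -148427076 + 16367 = -148410709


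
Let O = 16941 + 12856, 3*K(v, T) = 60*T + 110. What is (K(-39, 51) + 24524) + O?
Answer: 166133/3 ≈ 55378.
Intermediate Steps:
K(v, T) = 110/3 + 20*T (K(v, T) = (60*T + 110)/3 = (110 + 60*T)/3 = 110/3 + 20*T)
O = 29797
(K(-39, 51) + 24524) + O = ((110/3 + 20*51) + 24524) + 29797 = ((110/3 + 1020) + 24524) + 29797 = (3170/3 + 24524) + 29797 = 76742/3 + 29797 = 166133/3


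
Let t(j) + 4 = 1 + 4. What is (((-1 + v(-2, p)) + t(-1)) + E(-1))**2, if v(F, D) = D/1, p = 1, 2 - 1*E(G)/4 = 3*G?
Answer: 441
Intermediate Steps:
E(G) = 8 - 12*G
t(j) = 1 (t(j) = -4 + (1 + 4) = -4 + 5 = 1)
v(F, D) = D (v(F, D) = D*1 = D)
(((-1 + v(-2, p)) + t(-1)) + E(-1))**2 = (((-1 + 1) + 1) + (8 - 12*(-1)))**2 = ((0 + 1) + (8 + 12))**2 = (1 + 20)**2 = 21**2 = 441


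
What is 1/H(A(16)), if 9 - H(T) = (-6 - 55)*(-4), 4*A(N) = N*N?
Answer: -1/235 ≈ -0.0042553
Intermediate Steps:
A(N) = N²/4 (A(N) = (N*N)/4 = N²/4)
H(T) = -235 (H(T) = 9 - (-6 - 55)*(-4) = 9 - (-61)*(-4) = 9 - 1*244 = 9 - 244 = -235)
1/H(A(16)) = 1/(-235) = -1/235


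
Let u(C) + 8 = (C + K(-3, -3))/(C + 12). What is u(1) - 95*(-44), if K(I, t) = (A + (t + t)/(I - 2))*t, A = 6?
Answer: 271077/65 ≈ 4170.4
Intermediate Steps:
K(I, t) = t*(6 + 2*t/(-2 + I)) (K(I, t) = (6 + (t + t)/(I - 2))*t = (6 + (2*t)/(-2 + I))*t = (6 + 2*t/(-2 + I))*t = t*(6 + 2*t/(-2 + I)))
u(C) = -8 + (-108/5 + C)/(12 + C) (u(C) = -8 + (C + 2*(-3)*(-6 - 3 + 3*(-3))/(-2 - 3))/(C + 12) = -8 + (C + 2*(-3)*(-6 - 3 - 9)/(-5))/(12 + C) = -8 + (C + 2*(-3)*(-⅕)*(-18))/(12 + C) = -8 + (C - 108/5)/(12 + C) = -8 + (-108/5 + C)/(12 + C))
u(1) - 95*(-44) = 7*(-84 - 5*1)/(5*(12 + 1)) - 95*(-44) = (7/5)*(-84 - 5)/13 + 4180 = (7/5)*(1/13)*(-89) + 4180 = -623/65 + 4180 = 271077/65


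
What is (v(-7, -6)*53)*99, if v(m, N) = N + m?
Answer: -68211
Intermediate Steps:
(v(-7, -6)*53)*99 = ((-6 - 7)*53)*99 = -13*53*99 = -689*99 = -68211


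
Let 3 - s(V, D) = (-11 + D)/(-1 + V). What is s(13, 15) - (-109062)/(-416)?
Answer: -161929/624 ≈ -259.50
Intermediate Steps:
s(V, D) = 3 - (-11 + D)/(-1 + V)
s(13, 15) - (-109062)/(-416) = (8 - 1*15 + 3*13)/(-1 + 13) - (-109062)/(-416) = (8 - 15 + 39)/12 - (-109062)*(-1)/416 = (1/12)*32 - 498*219/416 = 8/3 - 54531/208 = -161929/624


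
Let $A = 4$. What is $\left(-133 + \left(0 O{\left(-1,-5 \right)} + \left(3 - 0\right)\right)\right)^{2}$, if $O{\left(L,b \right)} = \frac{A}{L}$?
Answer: $16900$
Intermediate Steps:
$O{\left(L,b \right)} = \frac{4}{L}$
$\left(-133 + \left(0 O{\left(-1,-5 \right)} + \left(3 - 0\right)\right)\right)^{2} = \left(-133 + \left(0 \frac{4}{-1} + \left(3 - 0\right)\right)\right)^{2} = \left(-133 + \left(0 \cdot 4 \left(-1\right) + \left(3 + 0\right)\right)\right)^{2} = \left(-133 + \left(0 \left(-4\right) + 3\right)\right)^{2} = \left(-133 + \left(0 + 3\right)\right)^{2} = \left(-133 + 3\right)^{2} = \left(-130\right)^{2} = 16900$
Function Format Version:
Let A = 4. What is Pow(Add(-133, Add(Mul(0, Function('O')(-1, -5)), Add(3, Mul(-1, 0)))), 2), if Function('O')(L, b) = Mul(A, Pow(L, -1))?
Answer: 16900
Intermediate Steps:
Function('O')(L, b) = Mul(4, Pow(L, -1))
Pow(Add(-133, Add(Mul(0, Function('O')(-1, -5)), Add(3, Mul(-1, 0)))), 2) = Pow(Add(-133, Add(Mul(0, Mul(4, Pow(-1, -1))), Add(3, Mul(-1, 0)))), 2) = Pow(Add(-133, Add(Mul(0, Mul(4, -1)), Add(3, 0))), 2) = Pow(Add(-133, Add(Mul(0, -4), 3)), 2) = Pow(Add(-133, Add(0, 3)), 2) = Pow(Add(-133, 3), 2) = Pow(-130, 2) = 16900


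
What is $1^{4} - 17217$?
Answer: $-17216$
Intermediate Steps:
$1^{4} - 17217 = 1 - 17217 = -17216$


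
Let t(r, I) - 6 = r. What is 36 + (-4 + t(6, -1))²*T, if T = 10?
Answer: 676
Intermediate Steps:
t(r, I) = 6 + r
36 + (-4 + t(6, -1))²*T = 36 + (-4 + (6 + 6))²*10 = 36 + (-4 + 12)²*10 = 36 + 8²*10 = 36 + 64*10 = 36 + 640 = 676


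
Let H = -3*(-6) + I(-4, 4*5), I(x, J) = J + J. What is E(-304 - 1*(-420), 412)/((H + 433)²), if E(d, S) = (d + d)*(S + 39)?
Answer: 104632/241081 ≈ 0.43401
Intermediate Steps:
I(x, J) = 2*J
E(d, S) = 2*d*(39 + S) (E(d, S) = (2*d)*(39 + S) = 2*d*(39 + S))
H = 58 (H = -3*(-6) + 2*(4*5) = 18 + 2*20 = 18 + 40 = 58)
E(-304 - 1*(-420), 412)/((H + 433)²) = (2*(-304 - 1*(-420))*(39 + 412))/((58 + 433)²) = (2*(-304 + 420)*451)/(491²) = (2*116*451)/241081 = 104632*(1/241081) = 104632/241081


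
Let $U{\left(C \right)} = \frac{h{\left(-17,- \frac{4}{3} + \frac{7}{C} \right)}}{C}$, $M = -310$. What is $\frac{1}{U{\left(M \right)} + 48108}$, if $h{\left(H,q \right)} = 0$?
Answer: $\frac{1}{48108} \approx 2.0787 \cdot 10^{-5}$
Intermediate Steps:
$U{\left(C \right)} = 0$ ($U{\left(C \right)} = \frac{0}{C} = 0$)
$\frac{1}{U{\left(M \right)} + 48108} = \frac{1}{0 + 48108} = \frac{1}{48108}$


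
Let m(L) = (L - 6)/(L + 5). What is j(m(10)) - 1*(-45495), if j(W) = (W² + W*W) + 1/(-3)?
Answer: 10236332/225 ≈ 45495.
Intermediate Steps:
m(L) = (-6 + L)/(5 + L)
j(W) = -⅓ + 2*W² (j(W) = (W² + W²) - ⅓ = 2*W² - ⅓ = -⅓ + 2*W²)
j(m(10)) - 1*(-45495) = (-⅓ + 2*((-6 + 10)/(5 + 10))²) - 1*(-45495) = (-⅓ + 2*(4/15)²) + 45495 = (-⅓ + 2*(16/225)) + 45495 = (-⅓ + 32/225) + 45495 = -43/225 + 45495 = 10236332/225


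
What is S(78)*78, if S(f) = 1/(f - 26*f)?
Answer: -1/25 ≈ -0.040000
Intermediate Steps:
S(f) = -1/(25*f) (S(f) = 1/(-25*f) = -1/(25*f))
S(78)*78 = -1/25/78*78 = -1/25*1/78*78 = -1/1950*78 = -1/25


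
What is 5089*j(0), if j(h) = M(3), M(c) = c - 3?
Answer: 0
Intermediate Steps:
M(c) = -3 + c
j(h) = 0 (j(h) = -3 + 3 = 0)
5089*j(0) = 5089*0 = 0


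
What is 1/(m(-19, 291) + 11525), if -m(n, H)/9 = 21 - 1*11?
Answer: 1/11435 ≈ 8.7451e-5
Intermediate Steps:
m(n, H) = -90 (m(n, H) = -9*(21 - 1*11) = -9*(21 - 11) = -9*10 = -90)
1/(m(-19, 291) + 11525) = 1/(-90 + 11525) = 1/11435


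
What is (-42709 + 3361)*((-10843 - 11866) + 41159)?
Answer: -725970600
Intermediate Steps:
(-42709 + 3361)*((-10843 - 11866) + 41159) = -39348*(-22709 + 41159) = -39348*18450 = -725970600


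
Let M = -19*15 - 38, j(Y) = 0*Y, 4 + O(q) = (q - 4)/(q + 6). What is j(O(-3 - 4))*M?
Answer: 0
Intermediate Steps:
O(q) = -4 + (-4 + q)/(6 + q) (O(q) = -4 + (q - 4)/(q + 6) = -4 + (-4 + q)/(6 + q))
j(Y) = 0
M = -323 (M = -285 - 38 = -323)
j(O(-3 - 4))*M = 0*(-323) = 0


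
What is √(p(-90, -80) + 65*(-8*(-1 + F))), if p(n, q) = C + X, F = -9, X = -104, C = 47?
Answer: √5143 ≈ 71.715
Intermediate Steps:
p(n, q) = -57 (p(n, q) = 47 - 104 = -57)
√(p(-90, -80) + 65*(-8*(-1 + F))) = √(-57 + 65*(-8*(-1 - 9))) = √(-57 + 65*(-8*(-10))) = √(-57 + 65*80) = √(-57 + 5200) = √5143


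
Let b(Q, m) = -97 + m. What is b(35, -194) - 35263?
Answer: -35554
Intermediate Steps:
b(35, -194) - 35263 = (-97 - 194) - 35263 = -291 - 35263 = -35554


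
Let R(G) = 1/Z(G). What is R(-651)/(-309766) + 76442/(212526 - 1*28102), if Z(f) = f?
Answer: 3853778872199/9297628348596 ≈ 0.41449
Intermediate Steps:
R(G) = 1/G
R(-651)/(-309766) + 76442/(212526 - 1*28102) = 1/(-651*(-309766)) + 76442/(212526 - 1*28102) = -1/651*(-1/309766) + 76442/(212526 - 28102) = 1/201657666 + 76442/184424 = 1/201657666 + 76442*(1/184424) = 1/201657666 + 38221/92212 = 3853778872199/9297628348596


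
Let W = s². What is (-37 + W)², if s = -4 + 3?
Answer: 1296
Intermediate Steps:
s = -1
W = 1 (W = (-1)² = 1)
(-37 + W)² = (-37 + 1)² = (-36)² = 1296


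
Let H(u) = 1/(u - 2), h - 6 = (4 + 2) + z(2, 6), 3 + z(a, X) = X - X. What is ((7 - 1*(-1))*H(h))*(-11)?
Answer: -88/7 ≈ -12.571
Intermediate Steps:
z(a, X) = -3 (z(a, X) = -3 + (X - X) = -3 + 0 = -3)
h = 9 (h = 6 + ((4 + 2) - 3) = 6 + (6 - 3) = 6 + 3 = 9)
H(u) = 1/(-2 + u)
((7 - 1*(-1))*H(h))*(-11) = ((7 - 1*(-1))/(-2 + 9))*(-11) = ((7 + 1)/7)*(-11) = (8*(1/7))*(-11) = (8/7)*(-11) = -88/7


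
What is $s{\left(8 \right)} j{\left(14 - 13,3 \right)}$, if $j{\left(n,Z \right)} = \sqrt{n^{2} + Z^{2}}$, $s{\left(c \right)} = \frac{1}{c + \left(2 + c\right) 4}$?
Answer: $\frac{\sqrt{10}}{48} \approx 0.065881$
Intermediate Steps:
$s{\left(c \right)} = \frac{1}{8 + 5 c}$ ($s{\left(c \right)} = \frac{1}{c + \left(8 + 4 c\right)} = \frac{1}{8 + 5 c}$)
$j{\left(n,Z \right)} = \sqrt{Z^{2} + n^{2}}$
$s{\left(8 \right)} j{\left(14 - 13,3 \right)} = \frac{\sqrt{3^{2} + \left(14 - 13\right)^{2}}}{8 + 5 \cdot 8} = \frac{\sqrt{9 + \left(14 - 13\right)^{2}}}{8 + 40} = \frac{\sqrt{9 + 1^{2}}}{48} = \frac{\sqrt{9 + 1}}{48} = \frac{\sqrt{10}}{48}$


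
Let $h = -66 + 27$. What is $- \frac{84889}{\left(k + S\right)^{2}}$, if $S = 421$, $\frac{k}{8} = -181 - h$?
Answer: $- \frac{84889}{511225} \approx -0.16605$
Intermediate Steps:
$h = -39$
$k = -1136$ ($k = 8 \left(-181 - -39\right) = 8 \left(-181 + 39\right) = 8 \left(-142\right) = -1136$)
$- \frac{84889}{\left(k + S\right)^{2}} = - \frac{84889}{\left(-1136 + 421\right)^{2}} = - \frac{84889}{\left(-715\right)^{2}} = - \frac{84889}{511225}$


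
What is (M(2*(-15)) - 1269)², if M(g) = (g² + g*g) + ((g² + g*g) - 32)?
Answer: 5285401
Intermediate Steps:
M(g) = -32 + 4*g² (M(g) = (g² + g²) + ((g² + g²) - 32) = 2*g² + (2*g² - 32) = 2*g² + (-32 + 2*g²) = -32 + 4*g²)
(M(2*(-15)) - 1269)² = ((-32 + 4*(2*(-15))²) - 1269)² = ((-32 + 4*(-30)²) - 1269)² = ((-32 + 4*900) - 1269)² = ((-32 + 3600) - 1269)² = (3568 - 1269)² = 2299² = 5285401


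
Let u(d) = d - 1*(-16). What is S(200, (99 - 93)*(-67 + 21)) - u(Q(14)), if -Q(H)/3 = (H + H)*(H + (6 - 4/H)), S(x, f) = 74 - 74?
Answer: 1640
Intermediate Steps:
S(x, f) = 0
Q(H) = -6*H*(6 + H - 4/H) (Q(H) = -3*(H + H)*(H + (6 - 4/H)) = -3*2*H*(H + (6 - 4/H)) = -3*2*H*(6 + H - 4/H) = -6*H*(6 + H - 4/H))
u(d) = 16 + d (u(d) = d + 16 = 16 + d)
S(200, (99 - 93)*(-67 + 21)) - u(Q(14)) = 0 - (16 + (24 - 36*14 - 6*14²)) = 0 - (16 + (24 - 504 - 6*196)) = 0 - (16 + (24 - 504 - 1176)) = 0 - (16 - 1656) = 0 - 1*(-1640) = 0 + 1640 = 1640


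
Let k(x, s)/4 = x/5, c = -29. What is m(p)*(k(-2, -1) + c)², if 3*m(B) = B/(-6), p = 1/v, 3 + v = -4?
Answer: 2601/350 ≈ 7.4314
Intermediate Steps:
v = -7 (v = -3 - 4 = -7)
k(x, s) = 4*x/5 (k(x, s) = 4*(x/5) = 4*x/5)
p = -⅐ (p = 1/(-7) = -⅐ ≈ -0.14286)
m(B) = -B/18 (m(B) = (B/(-6))/3 = (B*(-⅙))/3 = (-B/6)/3 = -B/18)
m(p)*(k(-2, -1) + c)² = (-1/18*(-⅐))*((⅘)*(-2) - 29)² = (-8/5 - 29)²/126 = (-153/5)²/126 = (1/126)*(23409/25) = 2601/350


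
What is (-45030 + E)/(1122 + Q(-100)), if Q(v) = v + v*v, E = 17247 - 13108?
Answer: -40891/11022 ≈ -3.7099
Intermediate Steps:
E = 4139
Q(v) = v + v**2
(-45030 + E)/(1122 + Q(-100)) = (-45030 + 4139)/(1122 - 100*(1 - 100)) = -40891/(1122 - 100*(-99)) = -40891/(1122 + 9900) = -40891/11022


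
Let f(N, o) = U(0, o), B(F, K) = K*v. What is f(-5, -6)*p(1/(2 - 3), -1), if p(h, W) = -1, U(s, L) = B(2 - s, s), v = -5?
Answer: 0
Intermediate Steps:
B(F, K) = -5*K (B(F, K) = K*(-5) = -5*K)
U(s, L) = -5*s
f(N, o) = 0 (f(N, o) = -5*0 = 0)
f(-5, -6)*p(1/(2 - 3), -1) = 0*(-1) = 0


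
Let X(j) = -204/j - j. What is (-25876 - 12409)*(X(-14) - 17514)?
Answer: 4686007430/7 ≈ 6.6943e+8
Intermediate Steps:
X(j) = -j - 204/j
(-25876 - 12409)*(X(-14) - 17514) = (-25876 - 12409)*((-1*(-14) - 204/(-14)) - 17514) = -38285*((14 - 204*(-1/14)) - 17514) = -38285*((14 + 102/7) - 17514) = -38285*(200/7 - 17514) = -38285*(-122398/7) = 4686007430/7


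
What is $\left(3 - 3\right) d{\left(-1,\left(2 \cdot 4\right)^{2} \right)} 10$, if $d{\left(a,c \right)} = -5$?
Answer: $0$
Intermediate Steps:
$\left(3 - 3\right) d{\left(-1,\left(2 \cdot 4\right)^{2} \right)} 10 = \left(3 - 3\right) \left(-5\right) 10 = 0 \left(-5\right) 10 = 0 \cdot 10 = 0$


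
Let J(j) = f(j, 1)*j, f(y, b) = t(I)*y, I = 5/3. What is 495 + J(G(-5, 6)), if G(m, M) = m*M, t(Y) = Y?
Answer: 1995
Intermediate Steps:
I = 5/3 (I = 5*(⅓) = 5/3 ≈ 1.6667)
f(y, b) = 5*y/3
G(m, M) = M*m
J(j) = 5*j²/3 (J(j) = (5*j/3)*j = 5*j²/3)
495 + J(G(-5, 6)) = 495 + 5*(6*(-5))²/3 = 495 + (5/3)*(-30)² = 495 + (5/3)*900 = 495 + 1500 = 1995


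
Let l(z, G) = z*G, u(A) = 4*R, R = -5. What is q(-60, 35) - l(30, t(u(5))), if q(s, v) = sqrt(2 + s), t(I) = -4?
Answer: 120 + I*sqrt(58) ≈ 120.0 + 7.6158*I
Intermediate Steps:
u(A) = -20 (u(A) = 4*(-5) = -20)
l(z, G) = G*z
q(-60, 35) - l(30, t(u(5))) = sqrt(2 - 60) - (-4)*30 = sqrt(-58) - 1*(-120) = I*sqrt(58) + 120 = 120 + I*sqrt(58)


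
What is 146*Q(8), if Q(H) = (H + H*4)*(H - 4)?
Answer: 23360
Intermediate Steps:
Q(H) = 5*H*(-4 + H) (Q(H) = (H + 4*H)*(-4 + H) = (5*H)*(-4 + H) = 5*H*(-4 + H))
146*Q(8) = 146*(5*8*(-4 + 8)) = 146*(5*8*4) = 146*160 = 23360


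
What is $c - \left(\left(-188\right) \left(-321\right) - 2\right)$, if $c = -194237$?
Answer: $-254583$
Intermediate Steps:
$c - \left(\left(-188\right) \left(-321\right) - 2\right) = -194237 - \left(\left(-188\right) \left(-321\right) - 2\right) = -194237 - \left(60348 - 2\right) = -194237 - 60346 = -254583$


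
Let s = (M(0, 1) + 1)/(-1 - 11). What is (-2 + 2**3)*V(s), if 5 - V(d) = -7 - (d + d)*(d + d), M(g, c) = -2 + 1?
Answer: 72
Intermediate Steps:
M(g, c) = -1
s = 0 (s = (-1 + 1)/(-1 - 11) = 0/(-12) = 0*(-1/12) = 0)
V(d) = 12 + 4*d**2 (V(d) = 5 - (-7 - (d + d)*(d + d)) = 5 - (-7 - 2*d*2*d) = 5 - (-7 - 4*d**2) = 5 + (7 + 4*d**2) = 12 + 4*d**2)
(-2 + 2**3)*V(s) = (-2 + 2**3)*(12 + 4*0**2) = (-2 + 8)*(12 + 4*0) = 6*(12 + 0) = 6*12 = 72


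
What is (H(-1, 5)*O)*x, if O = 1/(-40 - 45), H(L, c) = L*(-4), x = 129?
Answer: -516/85 ≈ -6.0706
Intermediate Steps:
H(L, c) = -4*L
O = -1/85 (O = 1/(-85) = -1/85 ≈ -0.011765)
(H(-1, 5)*O)*x = (-4*(-1)*(-1/85))*129 = (4*(-1/85))*129 = -4/85*129 = -516/85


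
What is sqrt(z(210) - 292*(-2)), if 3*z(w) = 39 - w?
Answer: sqrt(527) ≈ 22.956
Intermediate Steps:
z(w) = 13 - w/3 (z(w) = (39 - w)/3 = 13 - w/3)
sqrt(z(210) - 292*(-2)) = sqrt((13 - 1/3*210) - 292*(-2)) = sqrt((13 - 70) + 584) = sqrt(-57 + 584) = sqrt(527)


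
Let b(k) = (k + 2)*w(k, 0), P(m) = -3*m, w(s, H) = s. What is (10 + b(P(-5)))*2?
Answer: 530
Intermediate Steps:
b(k) = k*(2 + k) (b(k) = (k + 2)*k = (2 + k)*k = k*(2 + k))
(10 + b(P(-5)))*2 = (10 + (-3*(-5))*(2 - 3*(-5)))*2 = (10 + 15*(2 + 15))*2 = (10 + 15*17)*2 = (10 + 255)*2 = 265*2 = 530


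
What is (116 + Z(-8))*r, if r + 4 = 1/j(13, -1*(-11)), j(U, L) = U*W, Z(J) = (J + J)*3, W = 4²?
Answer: -14127/52 ≈ -271.67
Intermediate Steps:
W = 16
Z(J) = 6*J (Z(J) = (2*J)*3 = 6*J)
j(U, L) = 16*U (j(U, L) = U*16 = 16*U)
r = -831/208 (r = -4 + 1/(16*13) = -4 + 1/208 = -831/208 ≈ -3.9952)
(116 + Z(-8))*r = (116 + 6*(-8))*(-831/208) = (116 - 48)*(-831/208) = 68*(-831/208) = -14127/52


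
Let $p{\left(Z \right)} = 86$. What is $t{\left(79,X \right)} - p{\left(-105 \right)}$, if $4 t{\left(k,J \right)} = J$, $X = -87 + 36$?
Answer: $- \frac{395}{4} \approx -98.75$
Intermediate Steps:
$X = -51$
$t{\left(k,J \right)} = \frac{J}{4}$
$t{\left(79,X \right)} - p{\left(-105 \right)} = \frac{1}{4} \left(-51\right) - 86 = - \frac{51}{4} - 86 = - \frac{395}{4}$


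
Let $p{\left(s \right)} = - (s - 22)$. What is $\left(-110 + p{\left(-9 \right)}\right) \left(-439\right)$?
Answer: $34681$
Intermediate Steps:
$p{\left(s \right)} = 22 - s$ ($p{\left(s \right)} = - (-22 + s) = 22 - s$)
$\left(-110 + p{\left(-9 \right)}\right) \left(-439\right) = \left(-110 + \left(22 - -9\right)\right) \left(-439\right) = \left(-110 + \left(22 + 9\right)\right) \left(-439\right) = \left(-110 + 31\right) \left(-439\right) = \left(-79\right) \left(-439\right) = 34681$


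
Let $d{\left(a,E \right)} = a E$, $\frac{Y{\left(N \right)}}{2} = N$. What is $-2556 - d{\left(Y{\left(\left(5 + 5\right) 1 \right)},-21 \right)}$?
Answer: $-2136$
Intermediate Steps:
$Y{\left(N \right)} = 2 N$
$d{\left(a,E \right)} = E a$
$-2556 - d{\left(Y{\left(\left(5 + 5\right) 1 \right)},-21 \right)} = -2556 - - 21 \cdot 2 \left(5 + 5\right) 1 = -2556 - - 21 \cdot 2 \cdot 10 \cdot 1 = -2556 - - 21 \cdot 2 \cdot 10 = -2556 - \left(-21\right) 20 = -2556 - -420 = -2556 + 420 = -2136$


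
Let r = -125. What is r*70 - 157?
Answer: -8907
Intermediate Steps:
r*70 - 157 = -125*70 - 157 = -8750 - 157 = -8907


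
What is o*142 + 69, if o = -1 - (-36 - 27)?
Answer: 8873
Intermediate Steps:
o = 62 (o = -1 - 1*(-63) = -1 + 63 = 62)
o*142 + 69 = 62*142 + 69 = 8804 + 69 = 8873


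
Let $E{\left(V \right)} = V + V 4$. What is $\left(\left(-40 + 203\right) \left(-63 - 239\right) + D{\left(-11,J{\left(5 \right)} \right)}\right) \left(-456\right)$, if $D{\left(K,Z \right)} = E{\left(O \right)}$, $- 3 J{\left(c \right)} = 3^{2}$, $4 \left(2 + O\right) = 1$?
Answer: $22451046$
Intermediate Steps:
$O = - \frac{7}{4}$ ($O = -2 + \frac{1}{4} \cdot 1 = -2 + \frac{1}{4} = - \frac{7}{4} \approx -1.75$)
$J{\left(c \right)} = -3$ ($J{\left(c \right)} = - \frac{3^{2}}{3} = \left(- \frac{1}{3}\right) 9 = -3$)
$E{\left(V \right)} = 5 V$ ($E{\left(V \right)} = V + 4 V = 5 V$)
$D{\left(K,Z \right)} = - \frac{35}{4}$ ($D{\left(K,Z \right)} = 5 \left(- \frac{7}{4}\right) = - \frac{35}{4}$)
$\left(\left(-40 + 203\right) \left(-63 - 239\right) + D{\left(-11,J{\left(5 \right)} \right)}\right) \left(-456\right) = \left(\left(-40 + 203\right) \left(-63 - 239\right) - \frac{35}{4}\right) \left(-456\right) = \left(163 \left(-302\right) - \frac{35}{4}\right) \left(-456\right) = \left(-49226 - \frac{35}{4}\right) \left(-456\right) = \left(- \frac{196939}{4}\right) \left(-456\right) = 22451046$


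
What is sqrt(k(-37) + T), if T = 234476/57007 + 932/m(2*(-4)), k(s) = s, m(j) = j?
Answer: I*sqrt(1941908908758)/114014 ≈ 12.222*I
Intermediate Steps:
T = -12813679/114014 (T = 234476/57007 + 932/((2*(-4))) = 234476*(1/57007) + 932/(-8) = 234476/57007 + 932*(-1/8) = 234476/57007 - 233/2 = -12813679/114014 ≈ -112.39)
sqrt(k(-37) + T) = sqrt(-37 - 12813679/114014) = sqrt(-17032197/114014) = I*sqrt(1941908908758)/114014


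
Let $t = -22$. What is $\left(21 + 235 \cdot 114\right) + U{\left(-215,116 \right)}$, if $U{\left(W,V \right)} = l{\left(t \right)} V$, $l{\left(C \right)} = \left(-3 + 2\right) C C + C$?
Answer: $-31885$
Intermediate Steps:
$l{\left(C \right)} = C - C^{2}$ ($l{\left(C \right)} = - C C + C = - C^{2} + C = C - C^{2}$)
$U{\left(W,V \right)} = - 506 V$ ($U{\left(W,V \right)} = - 22 \left(1 - -22\right) V = - 22 \left(1 + 22\right) V = \left(-22\right) 23 V = - 506 V$)
$\left(21 + 235 \cdot 114\right) + U{\left(-215,116 \right)} = \left(21 + 235 \cdot 114\right) - 58696 = \left(21 + 26790\right) - 58696 = 26811 - 58696 = -31885$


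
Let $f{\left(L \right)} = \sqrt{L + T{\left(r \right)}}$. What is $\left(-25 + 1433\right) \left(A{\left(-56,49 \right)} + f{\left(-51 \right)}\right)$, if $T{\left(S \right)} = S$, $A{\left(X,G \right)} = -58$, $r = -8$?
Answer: $-81664 + 1408 i \sqrt{59} \approx -81664.0 + 10815.0 i$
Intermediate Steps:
$f{\left(L \right)} = \sqrt{-8 + L}$ ($f{\left(L \right)} = \sqrt{L - 8} = \sqrt{-8 + L}$)
$\left(-25 + 1433\right) \left(A{\left(-56,49 \right)} + f{\left(-51 \right)}\right) = \left(-25 + 1433\right) \left(-58 + \sqrt{-8 - 51}\right) = 1408 \left(-58 + \sqrt{-59}\right) = 1408 \left(-58 + i \sqrt{59}\right) = -81664 + 1408 i \sqrt{59}$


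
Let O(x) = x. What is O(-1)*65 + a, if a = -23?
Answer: -88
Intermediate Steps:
O(-1)*65 + a = -1*65 - 23 = -65 - 23 = -88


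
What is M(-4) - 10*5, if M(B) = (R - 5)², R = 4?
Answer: -49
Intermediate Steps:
M(B) = 1 (M(B) = (4 - 5)² = (-1)² = 1)
M(-4) - 10*5 = 1 - 10*5 = 1 - 50 = -49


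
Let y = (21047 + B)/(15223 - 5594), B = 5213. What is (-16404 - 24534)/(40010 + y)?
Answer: -197096001/192641275 ≈ -1.0231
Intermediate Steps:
y = 26260/9629 (y = (21047 + 5213)/(15223 - 5594) = 26260/9629 ≈ 2.7272)
(-16404 - 24534)/(40010 + y) = (-16404 - 24534)/(40010 + 26260/9629) = -40938/385282550/9629 = -40938*9629/385282550 = -197096001/192641275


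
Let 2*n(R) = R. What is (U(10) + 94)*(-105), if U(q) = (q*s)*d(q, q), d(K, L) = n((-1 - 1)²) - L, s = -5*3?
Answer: -135870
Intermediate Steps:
n(R) = R/2
s = -15
d(K, L) = 2 - L (d(K, L) = (-1 - 1)²/2 - L = (½)*(-2)² - L = (½)*4 - L = 2 - L)
U(q) = -15*q*(2 - q) (U(q) = (q*(-15))*(2 - q) = (-15*q)*(2 - q) = -15*q*(2 - q))
(U(10) + 94)*(-105) = (15*10*(-2 + 10) + 94)*(-105) = (15*10*8 + 94)*(-105) = (1200 + 94)*(-105) = 1294*(-105) = -135870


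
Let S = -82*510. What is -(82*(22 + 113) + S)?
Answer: 30750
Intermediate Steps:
S = -41820
-(82*(22 + 113) + S) = -(82*(22 + 113) - 41820) = -(82*135 - 41820) = -(11070 - 41820) = -1*(-30750) = 30750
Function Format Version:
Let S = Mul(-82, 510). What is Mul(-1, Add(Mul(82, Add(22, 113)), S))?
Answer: 30750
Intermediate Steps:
S = -41820
Mul(-1, Add(Mul(82, Add(22, 113)), S)) = Mul(-1, Add(Mul(82, Add(22, 113)), -41820)) = Mul(-1, Add(Mul(82, 135), -41820)) = Mul(-1, Add(11070, -41820)) = Mul(-1, -30750) = 30750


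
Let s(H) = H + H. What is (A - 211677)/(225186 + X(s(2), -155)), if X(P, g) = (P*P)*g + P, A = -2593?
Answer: -21427/22271 ≈ -0.96210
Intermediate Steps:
s(H) = 2*H
X(P, g) = P + g*P² (X(P, g) = P²*g + P = g*P² + P = P + g*P²)
(A - 211677)/(225186 + X(s(2), -155)) = (-2593 - 211677)/(225186 + (2*2)*(1 + (2*2)*(-155))) = -214270/(225186 + 4*(1 + 4*(-155))) = -214270/(225186 + 4*(1 - 620)) = -214270/(225186 + 4*(-619)) = -214270/(225186 - 2476) = -214270/222710 = -214270*1/222710 = -21427/22271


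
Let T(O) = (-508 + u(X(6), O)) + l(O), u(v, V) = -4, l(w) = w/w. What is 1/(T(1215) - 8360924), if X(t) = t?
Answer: -1/8361435 ≈ -1.1960e-7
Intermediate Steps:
l(w) = 1
T(O) = -511 (T(O) = (-508 - 4) + 1 = -512 + 1 = -511)
1/(T(1215) - 8360924) = 1/(-511 - 8360924) = 1/(-8361435) = -1/8361435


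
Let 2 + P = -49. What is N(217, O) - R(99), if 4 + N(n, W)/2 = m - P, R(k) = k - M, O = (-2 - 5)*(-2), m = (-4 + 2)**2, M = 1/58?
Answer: 175/58 ≈ 3.0172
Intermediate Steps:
P = -51 (P = -2 - 49 = -51)
M = 1/58 ≈ 0.017241
m = 4 (m = (-2)**2 = 4)
O = 14 (O = -7*(-2) = 14)
R(k) = -1/58 + k (R(k) = k - 1*1/58 = k - 1/58 = -1/58 + k)
N(n, W) = 102 (N(n, W) = -8 + 2*(4 - 1*(-51)) = -8 + 2*(4 + 51) = -8 + 2*55 = -8 + 110 = 102)
N(217, O) - R(99) = 102 - (-1/58 + 99) = 102 - 1*5741/58 = 102 - 5741/58 = 175/58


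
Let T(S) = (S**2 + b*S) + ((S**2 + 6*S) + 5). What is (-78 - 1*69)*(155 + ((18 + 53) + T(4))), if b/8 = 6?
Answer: -70413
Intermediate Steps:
b = 48 (b = 8*6 = 48)
T(S) = 5 + 2*S**2 + 54*S (T(S) = (S**2 + 48*S) + ((S**2 + 6*S) + 5) = (S**2 + 48*S) + (5 + S**2 + 6*S) = 5 + 2*S**2 + 54*S)
(-78 - 1*69)*(155 + ((18 + 53) + T(4))) = (-78 - 1*69)*(155 + ((18 + 53) + (5 + 2*4**2 + 54*4))) = (-78 - 69)*(155 + (71 + (5 + 2*16 + 216))) = -147*(155 + (71 + (5 + 32 + 216))) = -147*(155 + (71 + 253)) = -147*(155 + 324) = -147*479 = -70413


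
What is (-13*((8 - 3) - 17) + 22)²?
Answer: 31684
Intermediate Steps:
(-13*((8 - 3) - 17) + 22)² = (-13*(5 - 17) + 22)² = (-13*(-12) + 22)² = (156 + 22)² = 178² = 31684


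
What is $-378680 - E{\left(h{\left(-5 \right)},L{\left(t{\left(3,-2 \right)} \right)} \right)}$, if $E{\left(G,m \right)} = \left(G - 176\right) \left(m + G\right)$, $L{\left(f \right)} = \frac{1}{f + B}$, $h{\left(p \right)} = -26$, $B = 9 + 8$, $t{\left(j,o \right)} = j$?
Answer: $- \frac{3839219}{10} \approx -3.8392 \cdot 10^{5}$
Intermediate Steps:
$B = 17$
$L{\left(f \right)} = \frac{1}{17 + f}$ ($L{\left(f \right)} = \frac{1}{f + 17} = \frac{1}{17 + f}$)
$E{\left(G,m \right)} = \left(-176 + G\right) \left(G + m\right)$
$-378680 - E{\left(h{\left(-5 \right)},L{\left(t{\left(3,-2 \right)} \right)} \right)} = -378680 - \left(\left(-26\right)^{2} - -4576 - \frac{176}{17 + 3} - \frac{26}{17 + 3}\right) = -378680 - \left(676 + 4576 - \frac{176}{20} - \frac{26}{20}\right) = -378680 - \left(676 + 4576 - \frac{44}{5} - \frac{13}{10}\right) = -378680 - \frac{52419}{10} = - \frac{3839219}{10}$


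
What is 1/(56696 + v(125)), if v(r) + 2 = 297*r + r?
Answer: 1/93944 ≈ 1.0645e-5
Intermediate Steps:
v(r) = -2 + 298*r (v(r) = -2 + (297*r + r) = -2 + 298*r)
1/(56696 + v(125)) = 1/(56696 + (-2 + 298*125)) = 1/(56696 + (-2 + 37250)) = 1/(56696 + 37248) = 1/93944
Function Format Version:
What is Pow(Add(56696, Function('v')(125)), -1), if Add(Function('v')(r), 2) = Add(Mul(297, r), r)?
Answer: Rational(1, 93944) ≈ 1.0645e-5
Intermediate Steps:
Function('v')(r) = Add(-2, Mul(298, r)) (Function('v')(r) = Add(-2, Add(Mul(297, r), r)) = Add(-2, Mul(298, r)))
Pow(Add(56696, Function('v')(125)), -1) = Pow(Add(56696, Add(-2, Mul(298, 125))), -1) = Pow(Add(56696, Add(-2, 37250)), -1) = Pow(Add(56696, 37248), -1) = Pow(93944, -1) = Rational(1, 93944)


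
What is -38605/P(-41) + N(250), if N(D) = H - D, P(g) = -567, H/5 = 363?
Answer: 132280/81 ≈ 1633.1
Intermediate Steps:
H = 1815 (H = 5*363 = 1815)
N(D) = 1815 - D
-38605/P(-41) + N(250) = -38605/(-567) + (1815 - 1*250) = -38605*(-1/567) + (1815 - 250) = 5515/81 + 1565 = 132280/81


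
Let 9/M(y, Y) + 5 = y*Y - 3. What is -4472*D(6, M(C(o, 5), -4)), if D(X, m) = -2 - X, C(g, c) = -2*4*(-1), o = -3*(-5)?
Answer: 35776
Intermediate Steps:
o = 15
C(g, c) = 8 (C(g, c) = -8*(-1) = 8)
M(y, Y) = 9/(-8 + Y*y) (M(y, Y) = 9/(-5 + (y*Y - 3)) = 9/(-5 + (Y*y - 3)) = 9/(-5 + (-3 + Y*y)) = 9/(-8 + Y*y))
-4472*D(6, M(C(o, 5), -4)) = -4472*(-2 - 1*6) = -4472*(-2 - 6) = -4472*(-8) = 35776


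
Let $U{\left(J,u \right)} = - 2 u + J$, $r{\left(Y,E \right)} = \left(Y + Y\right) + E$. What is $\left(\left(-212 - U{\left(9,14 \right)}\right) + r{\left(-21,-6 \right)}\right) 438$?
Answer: $-105558$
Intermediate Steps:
$r{\left(Y,E \right)} = E + 2 Y$ ($r{\left(Y,E \right)} = 2 Y + E = E + 2 Y$)
$U{\left(J,u \right)} = J - 2 u$
$\left(\left(-212 - U{\left(9,14 \right)}\right) + r{\left(-21,-6 \right)}\right) 438 = \left(\left(-212 - \left(9 - 28\right)\right) + \left(-6 + 2 \left(-21\right)\right)\right) 438 = \left(\left(-212 - \left(9 - 28\right)\right) - 48\right) 438 = \left(\left(-212 - -19\right) - 48\right) 438 = \left(\left(-212 + 19\right) - 48\right) 438 = \left(-193 - 48\right) 438 = \left(-241\right) 438 = -105558$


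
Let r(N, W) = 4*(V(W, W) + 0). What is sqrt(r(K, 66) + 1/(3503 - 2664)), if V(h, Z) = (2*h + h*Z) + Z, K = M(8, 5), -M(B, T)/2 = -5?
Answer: 5*sqrt(512905031)/839 ≈ 134.97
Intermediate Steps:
M(B, T) = 10 (M(B, T) = -2*(-5) = 10)
K = 10
V(h, Z) = Z + 2*h + Z*h (V(h, Z) = (2*h + Z*h) + Z = Z + 2*h + Z*h)
r(N, W) = 4*W**2 + 12*W (r(N, W) = 4*((W + 2*W + W*W) + 0) = 4*((W + 2*W + W**2) + 0) = 4*((W**2 + 3*W) + 0) = 4*(W**2 + 3*W) = 4*W**2 + 12*W)
sqrt(r(K, 66) + 1/(3503 - 2664)) = sqrt(4*66*(3 + 66) + 1/(3503 - 2664)) = sqrt(4*66*69 + 1/839) = sqrt(18216 + 1/839) = sqrt(15283225/839) = 5*sqrt(512905031)/839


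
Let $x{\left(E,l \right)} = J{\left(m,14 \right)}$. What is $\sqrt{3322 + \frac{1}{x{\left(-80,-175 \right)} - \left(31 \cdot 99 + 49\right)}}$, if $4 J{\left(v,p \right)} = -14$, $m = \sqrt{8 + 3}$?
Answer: $\frac{2 \sqrt{32368775073}}{6243} \approx 57.637$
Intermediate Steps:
$m = \sqrt{11} \approx 3.3166$
$J{\left(v,p \right)} = - \frac{7}{2}$ ($J{\left(v,p \right)} = \frac{1}{4} \left(-14\right) = - \frac{7}{2}$)
$x{\left(E,l \right)} = - \frac{7}{2}$
$\sqrt{3322 + \frac{1}{x{\left(-80,-175 \right)} - \left(31 \cdot 99 + 49\right)}} = \sqrt{3322 + \frac{1}{- \frac{7}{2} - \left(31 \cdot 99 + 49\right)}} = \sqrt{3322 + \frac{1}{- \frac{7}{2} - \left(3069 + 49\right)}} = \sqrt{3322 + \frac{1}{- \frac{7}{2} - 3118}} = \sqrt{3322 + \frac{1}{- \frac{6243}{2}}} = \sqrt{3322 - \frac{2}{6243}} = \sqrt{\frac{20739244}{6243}} = \frac{2 \sqrt{32368775073}}{6243}$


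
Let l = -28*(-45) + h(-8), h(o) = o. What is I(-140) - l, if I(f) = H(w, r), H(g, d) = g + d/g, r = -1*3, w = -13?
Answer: -16442/13 ≈ -1264.8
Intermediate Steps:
r = -3
H(g, d) = g + d/g
I(f) = -166/13 (I(f) = -13 - 3/(-13) = -13 - 3*(-1/13) = -13 + 3/13 = -166/13)
l = 1252 (l = -28*(-45) - 8 = 1260 - 8 = 1252)
I(-140) - l = -166/13 - 1*1252 = -166/13 - 1252 = -16442/13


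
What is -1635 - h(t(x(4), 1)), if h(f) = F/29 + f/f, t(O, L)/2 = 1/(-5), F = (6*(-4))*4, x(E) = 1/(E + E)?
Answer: -47348/29 ≈ -1632.7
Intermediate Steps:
x(E) = 1/(2*E)
F = -96 (F = -24*4 = -96)
t(O, L) = -⅖ (t(O, L) = 2/(-5) = 2*(-⅕) = -⅖)
h(f) = -67/29 (h(f) = -96/29 + f/f = -96*1/29 + 1 = -96/29 + 1 = -67/29)
-1635 - h(t(x(4), 1)) = -1635 - 1*(-67/29) = -1635 + 67/29 = -47348/29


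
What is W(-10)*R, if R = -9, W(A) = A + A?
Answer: 180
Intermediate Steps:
W(A) = 2*A
W(-10)*R = (2*(-10))*(-9) = -20*(-9) = 180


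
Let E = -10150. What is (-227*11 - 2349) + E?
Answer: -14996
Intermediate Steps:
(-227*11 - 2349) + E = (-227*11 - 2349) - 10150 = (-2497 - 2349) - 10150 = -4846 - 10150 = -14996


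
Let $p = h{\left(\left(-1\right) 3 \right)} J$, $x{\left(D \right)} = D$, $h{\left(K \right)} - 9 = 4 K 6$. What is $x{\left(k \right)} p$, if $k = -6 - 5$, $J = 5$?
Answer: $3465$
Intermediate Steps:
$h{\left(K \right)} = 9 + 24 K$ ($h{\left(K \right)} = 9 + 4 K 6 = 9 + 24 K$)
$k = -11$ ($k = -6 - 5 = -11$)
$p = -315$ ($p = \left(9 + 24 \left(\left(-1\right) 3\right)\right) 5 = \left(9 + 24 \left(-3\right)\right) 5 = \left(9 - 72\right) 5 = \left(-63\right) 5 = -315$)
$x{\left(k \right)} p = \left(-11\right) \left(-315\right) = 3465$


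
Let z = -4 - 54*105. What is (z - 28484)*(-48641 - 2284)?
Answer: 1739496150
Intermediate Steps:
z = -5674 (z = -4 - 5670 = -5674)
(z - 28484)*(-48641 - 2284) = (-5674 - 28484)*(-48641 - 2284) = -34158*(-50925) = 1739496150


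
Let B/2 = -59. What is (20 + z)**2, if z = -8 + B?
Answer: 11236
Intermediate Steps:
B = -118 (B = 2*(-59) = -118)
z = -126 (z = -8 - 118 = -126)
(20 + z)**2 = (20 - 126)**2 = (-106)**2 = 11236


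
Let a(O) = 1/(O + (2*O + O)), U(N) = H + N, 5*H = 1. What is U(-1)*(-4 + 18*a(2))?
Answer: 7/5 ≈ 1.4000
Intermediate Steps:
H = ⅕ (H = (⅕)*1 = ⅕ ≈ 0.20000)
U(N) = ⅕ + N
a(O) = 1/(4*O) (a(O) = 1/(O + 3*O) = 1/(4*O))
U(-1)*(-4 + 18*a(2)) = (⅕ - 1)*(-4 + 18*((¼)/2)) = -4*(-4 + 18*((¼)*(½)))/5 = -4*(-4 + 18*(⅛))/5 = -4*(-4 + 9/4)/5 = -⅘*(-7/4) = 7/5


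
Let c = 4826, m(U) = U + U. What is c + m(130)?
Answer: 5086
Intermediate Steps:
m(U) = 2*U
c + m(130) = 4826 + 2*130 = 4826 + 260 = 5086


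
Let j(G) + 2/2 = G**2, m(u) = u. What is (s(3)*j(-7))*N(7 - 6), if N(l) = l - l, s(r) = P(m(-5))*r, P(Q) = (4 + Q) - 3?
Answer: 0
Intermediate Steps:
P(Q) = 1 + Q
s(r) = -4*r (s(r) = (1 - 5)*r = -4*r)
N(l) = 0
j(G) = -1 + G**2
(s(3)*j(-7))*N(7 - 6) = ((-4*3)*(-1 + (-7)**2))*0 = -12*(-1 + 49)*0 = -12*48*0 = -576*0 = 0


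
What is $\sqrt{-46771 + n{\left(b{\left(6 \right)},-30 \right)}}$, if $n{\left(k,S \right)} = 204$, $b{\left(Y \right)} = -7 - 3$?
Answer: $i \sqrt{46567} \approx 215.79 i$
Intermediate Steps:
$b{\left(Y \right)} = -10$ ($b{\left(Y \right)} = -7 - 3 = -10$)
$\sqrt{-46771 + n{\left(b{\left(6 \right)},-30 \right)}} = \sqrt{-46771 + 204} = \sqrt{-46567} = i \sqrt{46567}$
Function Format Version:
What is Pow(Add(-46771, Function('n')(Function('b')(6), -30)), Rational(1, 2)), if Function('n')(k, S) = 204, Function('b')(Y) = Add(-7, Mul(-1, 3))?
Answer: Mul(I, Pow(46567, Rational(1, 2))) ≈ Mul(215.79, I)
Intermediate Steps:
Function('b')(Y) = -10 (Function('b')(Y) = Add(-7, -3) = -10)
Pow(Add(-46771, Function('n')(Function('b')(6), -30)), Rational(1, 2)) = Pow(Add(-46771, 204), Rational(1, 2)) = Pow(-46567, Rational(1, 2)) = Mul(I, Pow(46567, Rational(1, 2)))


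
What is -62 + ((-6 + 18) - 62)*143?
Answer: -7212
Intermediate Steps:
-62 + ((-6 + 18) - 62)*143 = -62 + (12 - 62)*143 = -62 - 50*143 = -62 - 7150 = -7212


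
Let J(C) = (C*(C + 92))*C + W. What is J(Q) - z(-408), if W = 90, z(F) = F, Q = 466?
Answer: 121173546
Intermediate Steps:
J(C) = 90 + C²*(92 + C) (J(C) = (C*(C + 92))*C + 90 = (C*(92 + C))*C + 90 = C²*(92 + C) + 90 = 90 + C²*(92 + C))
J(Q) - z(-408) = (90 + 466³ + 92*466²) - 1*(-408) = (90 + 101194696 + 92*217156) + 408 = (90 + 101194696 + 19978352) + 408 = 121173138 + 408 = 121173546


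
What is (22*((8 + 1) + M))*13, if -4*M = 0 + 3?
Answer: 4719/2 ≈ 2359.5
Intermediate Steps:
M = -¾ (M = -(0 + 3)/4 = -¼*3 = -¾ ≈ -0.75000)
(22*((8 + 1) + M))*13 = (22*((8 + 1) - ¾))*13 = (22*(9 - ¾))*13 = (22*(33/4))*13 = (363/2)*13 = 4719/2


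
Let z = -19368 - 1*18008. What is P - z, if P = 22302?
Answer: 59678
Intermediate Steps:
z = -37376 (z = -19368 - 18008 = -37376)
P - z = 22302 - 1*(-37376) = 22302 + 37376 = 59678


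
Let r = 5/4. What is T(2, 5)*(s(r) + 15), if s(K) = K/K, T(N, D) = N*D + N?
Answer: 192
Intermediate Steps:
T(N, D) = N + D*N (T(N, D) = D*N + N = N + D*N)
r = 5/4 (r = 5*(1/4) = 5/4 ≈ 1.2500)
s(K) = 1
T(2, 5)*(s(r) + 15) = (2*(1 + 5))*(1 + 15) = (2*6)*16 = 12*16 = 192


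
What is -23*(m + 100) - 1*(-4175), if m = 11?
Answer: 1622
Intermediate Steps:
-23*(m + 100) - 1*(-4175) = -23*(11 + 100) - 1*(-4175) = -23*111 + 4175 = -2553 + 4175 = 1622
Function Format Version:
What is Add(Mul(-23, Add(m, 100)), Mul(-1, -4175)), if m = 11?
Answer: 1622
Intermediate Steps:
Add(Mul(-23, Add(m, 100)), Mul(-1, -4175)) = Add(Mul(-23, Add(11, 100)), Mul(-1, -4175)) = Add(Mul(-23, 111), 4175) = Add(-2553, 4175) = 1622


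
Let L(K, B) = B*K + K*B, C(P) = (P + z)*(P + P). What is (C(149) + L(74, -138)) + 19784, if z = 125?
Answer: 81012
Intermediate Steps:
C(P) = 2*P*(125 + P) (C(P) = (P + 125)*(P + P) = (125 + P)*(2*P) = 2*P*(125 + P))
L(K, B) = 2*B*K (L(K, B) = B*K + B*K = 2*B*K)
(C(149) + L(74, -138)) + 19784 = (2*149*(125 + 149) + 2*(-138)*74) + 19784 = (2*149*274 - 20424) + 19784 = (81652 - 20424) + 19784 = 61228 + 19784 = 81012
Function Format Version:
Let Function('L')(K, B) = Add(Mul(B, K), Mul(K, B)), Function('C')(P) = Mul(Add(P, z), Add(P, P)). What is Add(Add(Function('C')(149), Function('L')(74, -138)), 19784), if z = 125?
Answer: 81012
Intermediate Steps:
Function('C')(P) = Mul(2, P, Add(125, P)) (Function('C')(P) = Mul(Add(P, 125), Add(P, P)) = Mul(Add(125, P), Mul(2, P)) = Mul(2, P, Add(125, P)))
Function('L')(K, B) = Mul(2, B, K) (Function('L')(K, B) = Add(Mul(B, K), Mul(B, K)) = Mul(2, B, K))
Add(Add(Function('C')(149), Function('L')(74, -138)), 19784) = Add(Add(Mul(2, 149, Add(125, 149)), Mul(2, -138, 74)), 19784) = Add(Add(Mul(2, 149, 274), -20424), 19784) = Add(Add(81652, -20424), 19784) = Add(61228, 19784) = 81012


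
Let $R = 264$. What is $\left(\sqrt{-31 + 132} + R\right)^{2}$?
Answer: $\left(264 + \sqrt{101}\right)^{2} \approx 75103.0$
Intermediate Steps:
$\left(\sqrt{-31 + 132} + R\right)^{2} = \left(\sqrt{-31 + 132} + 264\right)^{2} = \left(\sqrt{101} + 264\right)^{2} = \left(264 + \sqrt{101}\right)^{2}$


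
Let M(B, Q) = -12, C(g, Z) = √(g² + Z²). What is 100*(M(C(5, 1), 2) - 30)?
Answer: -4200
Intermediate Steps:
C(g, Z) = √(Z² + g²)
100*(M(C(5, 1), 2) - 30) = 100*(-12 - 30) = 100*(-42) = -4200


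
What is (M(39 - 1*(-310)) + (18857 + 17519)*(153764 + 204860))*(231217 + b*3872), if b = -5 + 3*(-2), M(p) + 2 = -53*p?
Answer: 2460667472578125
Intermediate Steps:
M(p) = -2 - 53*p
b = -11 (b = -5 - 6 = -11)
(M(39 - 1*(-310)) + (18857 + 17519)*(153764 + 204860))*(231217 + b*3872) = ((-2 - 53*(39 - 1*(-310))) + (18857 + 17519)*(153764 + 204860))*(231217 - 11*3872) = ((-2 - 53*(39 + 310)) + 36376*358624)*(231217 - 42592) = ((-2 - 53*349) + 13045306624)*188625 = ((-2 - 18497) + 13045306624)*188625 = (-18499 + 13045306624)*188625 = 13045288125*188625 = 2460667472578125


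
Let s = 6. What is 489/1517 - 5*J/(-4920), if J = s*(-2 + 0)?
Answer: 941/3034 ≈ 0.31015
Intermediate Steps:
J = -12 (J = 6*(-2 + 0) = 6*(-2) = -12)
489/1517 - 5*J/(-4920) = 489/1517 - 5*(-12)/(-4920) = 489*(1/1517) + 60*(-1/4920) = 489/1517 - 1/82 = 941/3034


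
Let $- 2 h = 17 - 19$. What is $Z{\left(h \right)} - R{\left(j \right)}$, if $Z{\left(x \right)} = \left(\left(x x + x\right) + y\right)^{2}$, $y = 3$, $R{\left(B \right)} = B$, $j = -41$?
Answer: $66$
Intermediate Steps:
$h = 1$ ($h = - \frac{17 - 19}{2} = \left(- \frac{1}{2}\right) \left(-2\right) = 1$)
$Z{\left(x \right)} = \left(3 + x + x^{2}\right)^{2}$ ($Z{\left(x \right)} = \left(\left(x x + x\right) + 3\right)^{2} = \left(\left(x^{2} + x\right) + 3\right)^{2} = \left(\left(x + x^{2}\right) + 3\right)^{2} = \left(3 + x + x^{2}\right)^{2}$)
$Z{\left(h \right)} - R{\left(j \right)} = \left(3 + 1 + 1^{2}\right)^{2} - -41 = \left(3 + 1 + 1\right)^{2} + 41 = 5^{2} + 41 = 25 + 41 = 66$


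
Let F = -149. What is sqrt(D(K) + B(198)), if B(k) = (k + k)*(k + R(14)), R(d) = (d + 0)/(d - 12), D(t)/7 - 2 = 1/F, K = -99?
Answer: 3*sqrt(200287439)/149 ≈ 284.95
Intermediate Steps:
D(t) = 2079/149 (D(t) = 14 + 7/(-149) = 14 + 7*(-1/149) = 14 - 7/149 = 2079/149)
R(d) = d/(-12 + d)
B(k) = 2*k*(7 + k) (B(k) = (k + k)*(k + 14/(-12 + 14)) = (2*k)*(k + 14/2) = (2*k)*(k + 14*(1/2)) = (2*k)*(k + 7) = (2*k)*(7 + k) = 2*k*(7 + k))
sqrt(D(K) + B(198)) = sqrt(2079/149 + 2*198*(7 + 198)) = sqrt(2079/149 + 2*198*205) = sqrt(2079/149 + 81180) = sqrt(12097899/149) = 3*sqrt(200287439)/149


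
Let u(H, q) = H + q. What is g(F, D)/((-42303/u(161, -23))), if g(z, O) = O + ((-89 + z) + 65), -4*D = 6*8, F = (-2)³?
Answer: 2024/14101 ≈ 0.14354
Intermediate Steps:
F = -8
D = -12 (D = -3*8/2 = -¼*48 = -12)
g(z, O) = -24 + O + z (g(z, O) = O + (-24 + z) = -24 + O + z)
g(F, D)/((-42303/u(161, -23))) = (-24 - 12 - 8)/((-42303/(161 - 23))) = -44/((-42303/138)) = -44/((-42303*1/138)) = -44/(-14101/46) = -44*(-46/14101) = 2024/14101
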